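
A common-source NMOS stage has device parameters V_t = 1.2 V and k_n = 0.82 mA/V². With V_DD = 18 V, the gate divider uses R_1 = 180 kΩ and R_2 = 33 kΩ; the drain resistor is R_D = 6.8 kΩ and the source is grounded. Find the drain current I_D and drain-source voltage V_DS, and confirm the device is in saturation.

V_G = V_DD·R_2/(R_1+R_2) = 18×33/213 = 2.79 V. With the source grounded, V_GS = V_G = 2.79 V.
Assume saturation: I_D = (k_n/2)(V_GS − V_t)² = (0.82/2)×(2.79 − 1.2)² = 0.41×1.59² = 1.03 mA.
V_DS = V_DD − I_D·R_D = 18 − 1.03×6.8 = 11 V.
Saturation requires V_DS ≥ V_GS − V_t = 1.59 V; 11 ≥ 1.59 ✓.

I_D ≈ 1 mA, V_DS ≈ 11 V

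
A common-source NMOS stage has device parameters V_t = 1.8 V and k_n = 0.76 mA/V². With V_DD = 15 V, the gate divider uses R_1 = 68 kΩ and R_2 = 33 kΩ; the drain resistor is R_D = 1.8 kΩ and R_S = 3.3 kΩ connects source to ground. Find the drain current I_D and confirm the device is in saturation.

V_G = V_DD·R_2/(R_1+R_2) = 15×33/101 = 4.9 V.
Assume saturation: I_D = (k_n/2)(V_GS − V_t)² with V_GS = V_G − I_D·R_S = 4.9 − 3.3·I_D.
Substituting gives 4.14·I_D² − 8.78·I_D + 3.65 = 0, with roots I_D = 0.569 or 1.55 mA.
The root I_D = 1.55 mA gives V_GS = -0.221 V ≤ V_t, so take I_D = 0.569 mA.
Then V_GS = 3.02 V and V_DS = V_DD − I_D(R_D+R_S) = 15 − 0.569×5.1 = 12.1 V.
Saturation requires V_DS ≥ V_GS − V_t = 1.22 V; 12.1 ≥ 1.22 ✓.

I_D ≈ 0.57 mA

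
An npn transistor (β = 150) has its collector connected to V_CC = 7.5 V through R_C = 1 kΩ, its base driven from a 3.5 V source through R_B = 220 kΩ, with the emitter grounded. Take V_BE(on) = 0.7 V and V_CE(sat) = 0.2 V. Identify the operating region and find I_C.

active; I_C ≈ 1.9 mA

Assume active. Base-emitter loop: I_B = (V_BB − V_BE)/R_B = (3.5 − 0.7)/220 = 0.0127 mA.
I_C = β·I_B = 150×0.0127 = 1.91 mA.
V_CE = V_CC − I_C·R_C = 7.5 − 1.91×1 = 5.59 V > V_CE(sat), so the active-region assumption holds.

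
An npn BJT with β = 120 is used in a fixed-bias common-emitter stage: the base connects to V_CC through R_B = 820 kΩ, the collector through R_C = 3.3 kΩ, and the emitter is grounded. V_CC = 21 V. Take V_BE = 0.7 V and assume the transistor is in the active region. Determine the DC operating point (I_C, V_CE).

Base loop: V_CC = I_B·R_B + V_BE, so I_B = (21 − 0.7)/820 kΩ = 0.0248 mA.
In the active region I_C = β·I_B = 120 × 0.0248 = 2.97 mA.
Collector loop: V_CE = V_CC − I_C·R_C = 21 − 2.97×3.3 = 11.2 V.
Since V_CE = 11.2 V > V_CE(sat) ≈ 0.2 V, the transistor is in the active region as assumed.

I_C ≈ 3 mA, V_CE ≈ 11 V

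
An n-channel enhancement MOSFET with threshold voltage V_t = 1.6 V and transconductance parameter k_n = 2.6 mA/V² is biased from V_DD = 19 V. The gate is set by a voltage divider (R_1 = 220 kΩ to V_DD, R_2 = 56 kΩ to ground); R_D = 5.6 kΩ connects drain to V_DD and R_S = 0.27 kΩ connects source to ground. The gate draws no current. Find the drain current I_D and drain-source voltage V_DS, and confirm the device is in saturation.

I_D ≈ 2.9 mA, V_DS ≈ 2.2 V

V_G = V_DD·R_2/(R_1+R_2) = 19×56/276 = 3.86 V.
Assume saturation: I_D = (k_n/2)(V_GS − V_t)² with V_GS = V_G − I_D·R_S = 3.86 − 0.27·I_D.
Substituting gives 0.0948·I_D² − 2.58·I_D + 6.61 = 0, with roots I_D = 2.86 or 24.4 mA.
The root I_D = 24.4 mA gives V_GS = -2.73 V ≤ V_t, so take I_D = 2.86 mA.
Then V_GS = 3.08 V and V_DS = V_DD − I_D(R_D+R_S) = 19 − 2.86×5.87 = 2.22 V.
Saturation requires V_DS ≥ V_GS − V_t = 1.48 V; 2.22 ≥ 1.48 ✓.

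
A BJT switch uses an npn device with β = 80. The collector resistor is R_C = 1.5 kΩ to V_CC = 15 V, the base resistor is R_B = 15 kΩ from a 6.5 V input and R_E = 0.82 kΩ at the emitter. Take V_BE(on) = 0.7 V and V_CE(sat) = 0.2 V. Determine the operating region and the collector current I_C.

Assume active. Base-emitter loop: I_B = (V_BB − V_BE)/(R_B + (β+1)R_E) = (6.5 − 0.7)/(15 + 81×0.82) = 0.0712 mA.
I_C = β·I_B = 80×0.0712 = 5.7 mA.
V_CE = V_CC − I_C·R_C − I_E·R_E = 15 − 5.7×1.5 − 5.77×0.82 = 1.72 V > V_CE(sat), so the active-region assumption holds.

active; I_C ≈ 5.7 mA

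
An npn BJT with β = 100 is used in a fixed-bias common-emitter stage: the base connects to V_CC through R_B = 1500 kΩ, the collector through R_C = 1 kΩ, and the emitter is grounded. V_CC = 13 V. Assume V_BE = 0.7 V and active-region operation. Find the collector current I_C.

Base loop: V_CC = I_B·R_B + V_BE, so I_B = (13 − 0.7)/1500 kΩ = 0.0082 mA.
In the active region I_C = β·I_B = 100 × 0.0082 = 0.82 mA.
Collector loop: V_CE = V_CC − I_C·R_C = 13 − 0.82×1 = 12.2 V.
Since V_CE = 12.2 V > V_CE(sat) ≈ 0.2 V, the transistor is in the active region as assumed.

I_C ≈ 0.82 mA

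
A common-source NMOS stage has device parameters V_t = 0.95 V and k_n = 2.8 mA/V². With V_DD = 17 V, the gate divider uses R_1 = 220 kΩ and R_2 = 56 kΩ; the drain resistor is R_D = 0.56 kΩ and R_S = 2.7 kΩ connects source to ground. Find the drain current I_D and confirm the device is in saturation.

I_D ≈ 0.67 mA

V_G = V_DD·R_2/(R_1+R_2) = 17×56/276 = 3.45 V.
Assume saturation: I_D = (k_n/2)(V_GS − V_t)² with V_GS = V_G − I_D·R_S = 3.45 − 2.7·I_D.
Substituting gives 10.2·I_D² − 19.9·I_D + 8.74 = 0, with roots I_D = 0.67 or 1.28 mA.
The root I_D = 1.28 mA gives V_GS = -0.0061 V ≤ V_t, so take I_D = 0.67 mA.
Then V_GS = 1.64 V and V_DS = V_DD − I_D(R_D+R_S) = 17 − 0.67×3.26 = 14.8 V.
Saturation requires V_DS ≥ V_GS − V_t = 0.692 V; 14.8 ≥ 0.692 ✓.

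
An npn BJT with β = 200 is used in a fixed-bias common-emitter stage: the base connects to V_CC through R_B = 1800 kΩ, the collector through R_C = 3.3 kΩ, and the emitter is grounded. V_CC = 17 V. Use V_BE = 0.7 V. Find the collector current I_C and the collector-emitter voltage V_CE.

I_C ≈ 1.8 mA, V_CE ≈ 11 V

Base loop: V_CC = I_B·R_B + V_BE, so I_B = (17 − 0.7)/1800 kΩ = 0.00906 mA.
In the active region I_C = β·I_B = 200 × 0.00906 = 1.81 mA.
Collector loop: V_CE = V_CC − I_C·R_C = 17 − 1.81×3.3 = 11 V.
Since V_CE = 11 V > V_CE(sat) ≈ 0.2 V, the transistor is in the active region as assumed.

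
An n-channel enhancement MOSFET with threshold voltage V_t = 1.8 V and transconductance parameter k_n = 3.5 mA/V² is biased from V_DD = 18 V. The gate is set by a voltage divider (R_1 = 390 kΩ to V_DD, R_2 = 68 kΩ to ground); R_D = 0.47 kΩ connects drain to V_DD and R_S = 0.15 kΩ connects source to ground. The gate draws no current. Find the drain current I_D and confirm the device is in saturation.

I_D ≈ 0.94 mA

V_G = V_DD·R_2/(R_1+R_2) = 18×68/458 = 2.67 V.
Assume saturation: I_D = (k_n/2)(V_GS − V_t)² with V_GS = V_G − I_D·R_S = 2.67 − 0.15·I_D.
Substituting gives 0.0394·I_D² − 1.46·I_D + 1.33 = 0, with roots I_D = 0.937 or 36.1 mA.
The root I_D = 36.1 mA gives V_GS = -2.74 V ≤ V_t, so take I_D = 0.937 mA.
Then V_GS = 2.53 V and V_DS = V_DD − I_D(R_D+R_S) = 18 − 0.937×0.62 = 17.4 V.
Saturation requires V_DS ≥ V_GS − V_t = 0.732 V; 17.4 ≥ 0.732 ✓.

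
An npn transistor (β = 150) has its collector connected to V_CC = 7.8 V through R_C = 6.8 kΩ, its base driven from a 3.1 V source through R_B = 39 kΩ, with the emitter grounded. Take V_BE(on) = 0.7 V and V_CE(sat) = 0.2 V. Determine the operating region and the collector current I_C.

saturation; I_C ≈ 1.1 mA

Assume active: I_B = (3.1 − 0.7)/39 = 0.0615 mA, giving I_C = β·I_B = 9.23 mA.
But then V_CE = 7.8 − 9.23×6.8 = -55 V < V_CE(sat) = 0.2 V — impossible in the active region.
So the transistor is saturated. With V_CE = 0.2 V, I_C = (V_CC − 0.2)/R_C = 7.6/6.8 = 1.12 mA.
Check: β·I_B = 9.23 mA > I_C = 1.12 mA, confirming saturation.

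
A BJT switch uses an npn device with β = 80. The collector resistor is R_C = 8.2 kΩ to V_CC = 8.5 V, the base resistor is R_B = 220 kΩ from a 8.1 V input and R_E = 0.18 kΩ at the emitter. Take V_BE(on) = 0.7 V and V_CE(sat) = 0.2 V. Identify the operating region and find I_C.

saturation; I_C ≈ 0.99 mA

Assume active: I_B = (8.1 − 0.7)/(220 + 81×0.18) = 0.0315 mA, I_C = β·I_B = 2.52 mA.
Then V_CE = 8.5 − 2.52×8.2 − 2.56×0.18 = -12.7 V < 0.2 V — the active assumption fails.
Re-solve with V_CE = 0.2 V. KCL at the emitter: V_E/R_E = (V_BB−0.7−V_E)/R_B + (V_CC−0.2−V_E)/R_C, giving V_E = 0.184 V.
I_C = (V_CC − 0.2 − V_E)/R_C = (8.3 − 0.184)/8.2 = 0.99 mA.
Check: I_B = (7.4 − 0.184)/220 = 0.0328 mA, and β·I_B = 2.62 mA > I_C, confirming saturation.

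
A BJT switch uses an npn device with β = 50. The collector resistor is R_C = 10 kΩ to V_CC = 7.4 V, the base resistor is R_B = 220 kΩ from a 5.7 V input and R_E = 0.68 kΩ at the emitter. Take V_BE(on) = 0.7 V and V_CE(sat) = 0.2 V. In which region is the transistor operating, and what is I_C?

Assume active: I_B = (5.7 − 0.7)/(220 + 51×0.68) = 0.0196 mA, I_C = β·I_B = 0.982 mA.
Then V_CE = 7.4 − 0.982×10 − 1×0.68 = -3.1 V < 0.2 V — the active assumption fails.
Re-solve with V_CE = 0.2 V. KCL at the emitter: V_E/R_E = (V_BB−0.7−V_E)/R_B + (V_CC−0.2−V_E)/R_C, giving V_E = 0.472 V.
I_C = (V_CC − 0.2 − V_E)/R_C = (7.2 − 0.472)/10 = 0.673 mA.
Check: I_B = (5 − 0.472)/220 = 0.0206 mA, and β·I_B = 1.03 mA > I_C, confirming saturation.

saturation; I_C ≈ 0.67 mA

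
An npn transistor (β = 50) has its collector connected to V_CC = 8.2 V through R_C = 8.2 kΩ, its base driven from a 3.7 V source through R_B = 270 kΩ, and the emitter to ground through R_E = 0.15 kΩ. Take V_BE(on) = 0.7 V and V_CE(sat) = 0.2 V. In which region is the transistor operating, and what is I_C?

active; I_C ≈ 0.54 mA

Assume active. Base-emitter loop: I_B = (V_BB − V_BE)/(R_B + (β+1)R_E) = (3.7 − 0.7)/(270 + 51×0.15) = 0.0108 mA.
I_C = β·I_B = 50×0.0108 = 0.54 mA.
V_CE = V_CC − I_C·R_C − I_E·R_E = 8.2 − 0.54×8.2 − 0.551×0.15 = 3.69 V > V_CE(sat), so the active-region assumption holds.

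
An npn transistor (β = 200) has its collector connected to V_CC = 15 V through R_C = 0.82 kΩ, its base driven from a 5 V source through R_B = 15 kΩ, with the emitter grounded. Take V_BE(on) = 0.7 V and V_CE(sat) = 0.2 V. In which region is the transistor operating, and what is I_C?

Assume active: I_B = (5 − 0.7)/15 = 0.287 mA, giving I_C = β·I_B = 57.3 mA.
But then V_CE = 15 − 57.3×0.82 = -32 V < V_CE(sat) = 0.2 V — impossible in the active region.
So the transistor is saturated. With V_CE = 0.2 V, I_C = (V_CC − 0.2)/R_C = 14.8/0.82 = 18 mA.
Check: β·I_B = 57.3 mA > I_C = 18 mA, confirming saturation.

saturation; I_C ≈ 18 mA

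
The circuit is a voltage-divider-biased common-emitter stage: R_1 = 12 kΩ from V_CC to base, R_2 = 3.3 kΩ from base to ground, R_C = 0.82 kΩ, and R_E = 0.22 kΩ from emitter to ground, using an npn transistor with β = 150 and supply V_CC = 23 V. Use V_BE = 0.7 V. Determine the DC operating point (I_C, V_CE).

Thevenize the base divider: V_Th = V_CC·R_2/(R_1+R_2) = 23×3.3/15.3 = 4.96 V, R_Th = R_1‖R_2 = 2.59 kΩ.
Base-emitter loop: V_Th = I_B·R_Th + V_BE + (β+1)I_B·R_E, so I_B = (4.96 − 0.7) / (2.59 + 151×0.22) = 0.119 mA.
I_C = β·I_B = 150×0.119 = 17.8 mA, and I_E = (β+1)I_B = 18 mA.
V_CE = V_CC − I_C·R_C − I_E·R_E = 23 − 17.8×0.82 − 18×0.22 = 4.41 V.
V_CE = 4.41 V > 0.2 V confirms active-region operation.

I_C ≈ 18 mA, V_CE ≈ 4.4 V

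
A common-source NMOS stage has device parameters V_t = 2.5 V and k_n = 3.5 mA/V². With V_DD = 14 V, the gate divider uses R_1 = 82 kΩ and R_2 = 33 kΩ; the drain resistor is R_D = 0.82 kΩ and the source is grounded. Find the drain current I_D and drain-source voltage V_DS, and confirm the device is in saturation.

I_D ≈ 4 mA, V_DS ≈ 11 V

V_G = V_DD·R_2/(R_1+R_2) = 14×33/115 = 4.02 V. With the source grounded, V_GS = V_G = 4.02 V.
Assume saturation: I_D = (k_n/2)(V_GS − V_t)² = (3.5/2)×(4.02 − 2.5)² = 1.75×1.52² = 4.03 mA.
V_DS = V_DD − I_D·R_D = 14 − 4.03×0.82 = 10.7 V.
Saturation requires V_DS ≥ V_GS − V_t = 1.52 V; 10.7 ≥ 1.52 ✓.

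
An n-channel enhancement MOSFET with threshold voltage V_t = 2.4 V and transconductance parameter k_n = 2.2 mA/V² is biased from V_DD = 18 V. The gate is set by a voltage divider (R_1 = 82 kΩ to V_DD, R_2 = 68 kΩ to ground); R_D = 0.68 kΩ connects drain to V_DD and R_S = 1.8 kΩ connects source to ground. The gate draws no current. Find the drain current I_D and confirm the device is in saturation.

V_G = V_DD·R_2/(R_1+R_2) = 18×68/150 = 8.16 V.
Assume saturation: I_D = (k_n/2)(V_GS − V_t)² with V_GS = V_G − I_D·R_S = 8.16 − 1.8·I_D.
Substituting gives 3.56·I_D² − 23.8·I_D + 36.5 = 0, with roots I_D = 2.38 or 4.3 mA.
The root I_D = 4.3 mA gives V_GS = 0.423 V ≤ V_t, so take I_D = 2.38 mA.
Then V_GS = 3.87 V and V_DS = V_DD − I_D(R_D+R_S) = 18 − 2.38×2.48 = 12.1 V.
Saturation requires V_DS ≥ V_GS − V_t = 1.47 V; 12.1 ≥ 1.47 ✓.

I_D ≈ 2.4 mA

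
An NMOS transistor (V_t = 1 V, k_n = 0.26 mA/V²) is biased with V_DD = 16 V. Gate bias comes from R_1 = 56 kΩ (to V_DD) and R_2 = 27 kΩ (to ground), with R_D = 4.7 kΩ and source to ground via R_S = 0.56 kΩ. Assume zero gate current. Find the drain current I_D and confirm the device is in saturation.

I_D ≈ 1.5 mA

V_G = V_DD·R_2/(R_1+R_2) = 16×27/83 = 5.2 V.
Assume saturation: I_D = (k_n/2)(V_GS − V_t)² with V_GS = V_G − I_D·R_S = 5.2 − 0.56·I_D.
Substituting gives 0.0408·I_D² − 1.61·I_D + 2.3 = 0, with roots I_D = 1.48 or 38.1 mA.
The root I_D = 38.1 mA gives V_GS = -16.1 V ≤ V_t, so take I_D = 1.48 mA.
Then V_GS = 4.38 V and V_DS = V_DD − I_D(R_D+R_S) = 16 − 1.48×5.26 = 8.21 V.
Saturation requires V_DS ≥ V_GS − V_t = 3.38 V; 8.21 ≥ 3.38 ✓.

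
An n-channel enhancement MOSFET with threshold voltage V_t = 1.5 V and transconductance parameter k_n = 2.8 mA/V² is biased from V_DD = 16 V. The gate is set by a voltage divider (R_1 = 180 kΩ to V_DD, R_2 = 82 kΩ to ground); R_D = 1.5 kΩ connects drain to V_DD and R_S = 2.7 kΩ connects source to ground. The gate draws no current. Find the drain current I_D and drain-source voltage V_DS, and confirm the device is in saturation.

V_G = V_DD·R_2/(R_1+R_2) = 16×82/262 = 5.01 V.
Assume saturation: I_D = (k_n/2)(V_GS − V_t)² with V_GS = V_G − I_D·R_S = 5.01 − 2.7·I_D.
Substituting gives 10.2·I_D² − 27.5·I_D + 17.2 = 0, with roots I_D = 0.988 or 1.71 mA.
The root I_D = 1.71 mA gives V_GS = 0.395 V ≤ V_t, so take I_D = 0.988 mA.
Then V_GS = 2.34 V and V_DS = V_DD − I_D(R_D+R_S) = 16 − 0.988×4.2 = 11.9 V.
Saturation requires V_DS ≥ V_GS − V_t = 0.84 V; 11.9 ≥ 0.84 ✓.

I_D ≈ 0.99 mA, V_DS ≈ 12 V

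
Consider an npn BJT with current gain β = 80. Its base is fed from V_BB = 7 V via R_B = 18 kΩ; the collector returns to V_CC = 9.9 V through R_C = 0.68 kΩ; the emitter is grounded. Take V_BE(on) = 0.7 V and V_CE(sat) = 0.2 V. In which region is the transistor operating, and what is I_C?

Assume active: I_B = (7 − 0.7)/18 = 0.35 mA, giving I_C = β·I_B = 28 mA.
But then V_CE = 9.9 − 28×0.68 = -9.14 V < V_CE(sat) = 0.2 V — impossible in the active region.
So the transistor is saturated. With V_CE = 0.2 V, I_C = (V_CC − 0.2)/R_C = 9.7/0.68 = 14.3 mA.
Check: β·I_B = 28 mA > I_C = 14.3 mA, confirming saturation.

saturation; I_C ≈ 14 mA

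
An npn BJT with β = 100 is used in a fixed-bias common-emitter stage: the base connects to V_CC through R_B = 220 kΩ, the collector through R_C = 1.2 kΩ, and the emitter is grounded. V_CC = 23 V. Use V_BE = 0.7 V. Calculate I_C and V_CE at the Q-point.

Base loop: V_CC = I_B·R_B + V_BE, so I_B = (23 − 0.7)/220 kΩ = 0.101 mA.
In the active region I_C = β·I_B = 100 × 0.101 = 10.1 mA.
Collector loop: V_CE = V_CC − I_C·R_C = 23 − 10.1×1.2 = 10.8 V.
Since V_CE = 10.8 V > V_CE(sat) ≈ 0.2 V, the transistor is in the active region as assumed.

I_C ≈ 10 mA, V_CE ≈ 11 V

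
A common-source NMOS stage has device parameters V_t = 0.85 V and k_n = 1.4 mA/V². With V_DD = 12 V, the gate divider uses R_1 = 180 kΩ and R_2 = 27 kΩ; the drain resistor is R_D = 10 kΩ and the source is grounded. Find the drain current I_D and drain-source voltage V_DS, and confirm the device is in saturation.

V_G = V_DD·R_2/(R_1+R_2) = 12×27/207 = 1.57 V. With the source grounded, V_GS = V_G = 1.57 V.
Assume saturation: I_D = (k_n/2)(V_GS − V_t)² = (1.4/2)×(1.57 − 0.85)² = 0.7×0.715² = 0.358 mA.
V_DS = V_DD − I_D·R_D = 12 − 0.358×10 = 8.42 V.
Saturation requires V_DS ≥ V_GS − V_t = 0.715 V; 8.42 ≥ 0.715 ✓.

I_D ≈ 0.36 mA, V_DS ≈ 8.4 V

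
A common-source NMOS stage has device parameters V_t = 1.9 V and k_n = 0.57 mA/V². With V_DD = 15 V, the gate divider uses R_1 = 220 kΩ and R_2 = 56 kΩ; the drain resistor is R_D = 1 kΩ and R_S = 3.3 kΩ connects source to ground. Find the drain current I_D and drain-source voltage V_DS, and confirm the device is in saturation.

I_D ≈ 0.14 mA, V_DS ≈ 14 V

V_G = V_DD·R_2/(R_1+R_2) = 15×56/276 = 3.04 V.
Assume saturation: I_D = (k_n/2)(V_GS − V_t)² with V_GS = V_G − I_D·R_S = 3.04 − 3.3·I_D.
Substituting gives 3.1·I_D² − 3.15·I_D + 0.373 = 0, with roots I_D = 0.137 or 0.879 mA.
The root I_D = 0.879 mA gives V_GS = 0.144 V ≤ V_t, so take I_D = 0.137 mA.
Then V_GS = 2.59 V and V_DS = V_DD − I_D(R_D+R_S) = 15 − 0.137×4.3 = 14.4 V.
Saturation requires V_DS ≥ V_GS − V_t = 0.692 V; 14.4 ≥ 0.692 ✓.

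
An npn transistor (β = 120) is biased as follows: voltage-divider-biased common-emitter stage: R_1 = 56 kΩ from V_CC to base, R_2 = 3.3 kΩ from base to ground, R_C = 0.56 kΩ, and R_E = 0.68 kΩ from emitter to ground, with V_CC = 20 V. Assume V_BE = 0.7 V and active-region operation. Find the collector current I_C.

Thevenize the base divider: V_Th = V_CC·R_2/(R_1+R_2) = 20×3.3/59.3 = 1.11 V, R_Th = R_1‖R_2 = 3.12 kΩ.
Base-emitter loop: V_Th = I_B·R_Th + V_BE + (β+1)I_B·R_E, so I_B = (1.11 − 0.7) / (3.12 + 121×0.68) = 0.00484 mA.
I_C = β·I_B = 120×0.00484 = 0.58 mA, and I_E = (β+1)I_B = 0.585 mA.
V_CE = V_CC − I_C·R_C − I_E·R_E = 20 − 0.58×0.56 − 0.585×0.68 = 19.3 V.
V_CE = 19.3 V > 0.2 V confirms active-region operation.

I_C ≈ 0.58 mA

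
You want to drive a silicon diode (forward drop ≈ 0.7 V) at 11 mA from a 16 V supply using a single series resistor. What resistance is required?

The resistor drops V_S − V_D = 16 − 0.7 = 15.3 V at 11 mA.
R = 15.3 V / 11 mA = 1.39 kΩ.

R ≈ 1.4 kΩ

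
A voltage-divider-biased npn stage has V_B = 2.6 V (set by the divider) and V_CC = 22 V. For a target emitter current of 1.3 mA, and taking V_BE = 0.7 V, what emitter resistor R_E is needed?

R_E ≈ 1.5 kΩ

V_E = V_B − V_BE = 2.6 − 0.7 = 1.9 V.
R_E = V_E / I_E = 1.9 / 1.3 = 1.46 kΩ.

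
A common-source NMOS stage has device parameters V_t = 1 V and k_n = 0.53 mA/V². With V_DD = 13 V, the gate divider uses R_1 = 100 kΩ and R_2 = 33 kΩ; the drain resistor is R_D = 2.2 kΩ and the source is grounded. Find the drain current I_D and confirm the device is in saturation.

I_D ≈ 1.3 mA

V_G = V_DD·R_2/(R_1+R_2) = 13×33/133 = 3.23 V. With the source grounded, V_GS = V_G = 3.23 V.
Assume saturation: I_D = (k_n/2)(V_GS − V_t)² = (0.53/2)×(3.23 − 1)² = 0.265×2.23² = 1.31 mA.
V_DS = V_DD − I_D·R_D = 13 − 1.31×2.2 = 10.1 V.
Saturation requires V_DS ≥ V_GS − V_t = 2.23 V; 10.1 ≥ 2.23 ✓.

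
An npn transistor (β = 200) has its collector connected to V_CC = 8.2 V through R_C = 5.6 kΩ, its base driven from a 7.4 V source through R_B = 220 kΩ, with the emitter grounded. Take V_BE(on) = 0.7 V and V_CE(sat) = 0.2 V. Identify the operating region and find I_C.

Assume active: I_B = (7.4 − 0.7)/220 = 0.0305 mA, giving I_C = β·I_B = 6.09 mA.
But then V_CE = 8.2 − 6.09×5.6 = -25.9 V < V_CE(sat) = 0.2 V — impossible in the active region.
So the transistor is saturated. With V_CE = 0.2 V, I_C = (V_CC − 0.2)/R_C = 8/5.6 = 1.43 mA.
Check: β·I_B = 6.09 mA > I_C = 1.43 mA, confirming saturation.

saturation; I_C ≈ 1.4 mA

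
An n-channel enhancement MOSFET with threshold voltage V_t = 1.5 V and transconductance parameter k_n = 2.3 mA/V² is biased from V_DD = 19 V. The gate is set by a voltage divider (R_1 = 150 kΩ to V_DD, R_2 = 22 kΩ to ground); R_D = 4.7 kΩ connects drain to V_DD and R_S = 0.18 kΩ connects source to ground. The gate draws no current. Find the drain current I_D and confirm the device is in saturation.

V_G = V_DD·R_2/(R_1+R_2) = 19×22/172 = 2.43 V.
Assume saturation: I_D = (k_n/2)(V_GS − V_t)² with V_GS = V_G − I_D·R_S = 2.43 − 0.18·I_D.
Substituting gives 0.0373·I_D² − 1.39·I_D + 0.995 = 0, with roots I_D = 0.733 or 36.4 mA.
The root I_D = 36.4 mA gives V_GS = -4.13 V ≤ V_t, so take I_D = 0.733 mA.
Then V_GS = 2.3 V and V_DS = V_DD − I_D(R_D+R_S) = 19 − 0.733×4.88 = 15.4 V.
Saturation requires V_DS ≥ V_GS − V_t = 0.798 V; 15.4 ≥ 0.798 ✓.

I_D ≈ 0.73 mA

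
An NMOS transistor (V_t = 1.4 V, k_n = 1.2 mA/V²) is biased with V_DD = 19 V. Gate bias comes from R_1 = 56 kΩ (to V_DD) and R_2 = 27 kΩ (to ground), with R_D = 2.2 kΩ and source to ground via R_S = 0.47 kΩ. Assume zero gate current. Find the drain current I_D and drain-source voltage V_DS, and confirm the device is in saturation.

V_G = V_DD·R_2/(R_1+R_2) = 19×27/83 = 6.18 V.
Assume saturation: I_D = (k_n/2)(V_GS − V_t)² with V_GS = V_G − I_D·R_S = 6.18 − 0.47·I_D.
Substituting gives 0.133·I_D² − 3.7·I_D + 13.7 = 0, with roots I_D = 4.41 or 23.5 mA.
The root I_D = 23.5 mA gives V_GS = -4.86 V ≤ V_t, so take I_D = 4.41 mA.
Then V_GS = 4.11 V and V_DS = V_DD − I_D(R_D+R_S) = 19 − 4.41×2.67 = 7.24 V.
Saturation requires V_DS ≥ V_GS − V_t = 2.71 V; 7.24 ≥ 2.71 ✓.

I_D ≈ 4.4 mA, V_DS ≈ 7.2 V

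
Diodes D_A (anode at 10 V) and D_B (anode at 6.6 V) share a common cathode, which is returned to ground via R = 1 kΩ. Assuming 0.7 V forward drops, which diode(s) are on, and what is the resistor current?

Assume both conduct. Then node N would need to be at both 10−0.7 = 9.3 V and 6.6−0.7 = 5.9 V, which is impossible.
Assume only D_A conducts: V_N = 10 − 0.7 = 9.3 V, so I_R = 9.3/1 = 9.3 mA.
Check D_B: its anode-to-cathode voltage is 6.6 − 9.3 = -2.7 V < 0.7 V, so it is off. The assumption is consistent.

Only D_A conducts; I_R ≈ 9.3 mA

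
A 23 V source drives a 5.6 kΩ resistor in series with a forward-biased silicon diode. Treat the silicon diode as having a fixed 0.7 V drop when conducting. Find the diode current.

I ≈ 4 mA

KVL around the loop: 23 = V_D + I·R = 0.7 + I × 5.6 kΩ.
So I = (23 − 0.7) / 5.6 kΩ = 22.3 / 5.6 = 3.98 mA.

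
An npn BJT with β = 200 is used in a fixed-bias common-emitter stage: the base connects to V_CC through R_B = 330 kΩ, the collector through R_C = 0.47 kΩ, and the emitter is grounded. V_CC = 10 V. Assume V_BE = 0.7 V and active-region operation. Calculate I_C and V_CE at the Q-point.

I_C ≈ 5.6 mA, V_CE ≈ 7.4 V

Base loop: V_CC = I_B·R_B + V_BE, so I_B = (10 − 0.7)/330 kΩ = 0.0282 mA.
In the active region I_C = β·I_B = 200 × 0.0282 = 5.64 mA.
Collector loop: V_CE = V_CC − I_C·R_C = 10 − 5.64×0.47 = 7.35 V.
Since V_CE = 7.35 V > V_CE(sat) ≈ 0.2 V, the transistor is in the active region as assumed.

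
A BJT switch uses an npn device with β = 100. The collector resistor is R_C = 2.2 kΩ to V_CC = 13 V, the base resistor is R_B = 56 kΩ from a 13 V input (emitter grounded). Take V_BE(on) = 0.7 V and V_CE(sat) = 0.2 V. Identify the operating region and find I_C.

Assume active: I_B = (13 − 0.7)/56 = 0.22 mA, giving I_C = β·I_B = 22 mA.
But then V_CE = 13 − 22×2.2 = -35.3 V < V_CE(sat) = 0.2 V — impossible in the active region.
So the transistor is saturated. With V_CE = 0.2 V, I_C = (V_CC − 0.2)/R_C = 12.8/2.2 = 5.82 mA.
Check: β·I_B = 22 mA > I_C = 5.82 mA, confirming saturation.

saturation; I_C ≈ 5.8 mA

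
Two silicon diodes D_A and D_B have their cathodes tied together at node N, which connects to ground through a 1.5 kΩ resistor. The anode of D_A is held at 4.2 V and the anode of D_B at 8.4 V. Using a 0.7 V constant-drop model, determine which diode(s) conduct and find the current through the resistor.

Only D_B conducts; I_R ≈ 5.1 mA

Assume both conduct. Then node N would need to be at both 4.2−0.7 = 3.5 V and 8.4−0.7 = 7.7 V, which is impossible.
Assume only D_B conducts: V_N = 8.4 − 0.7 = 7.7 V, so I_R = 7.7/1.5 = 5.13 mA.
Check D_A: its anode-to-cathode voltage is 4.2 − 7.7 = -3.5 V < 0.7 V, so it is off. The assumption is consistent.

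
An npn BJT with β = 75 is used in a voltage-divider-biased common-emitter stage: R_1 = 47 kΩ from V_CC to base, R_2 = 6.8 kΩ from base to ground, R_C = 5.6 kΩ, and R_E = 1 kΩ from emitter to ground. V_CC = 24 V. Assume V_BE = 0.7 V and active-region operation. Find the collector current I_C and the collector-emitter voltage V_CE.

I_C ≈ 2.1 mA, V_CE ≈ 9.9 V

Thevenize the base divider: V_Th = V_CC·R_2/(R_1+R_2) = 24×6.8/53.8 = 3.03 V, R_Th = R_1‖R_2 = 5.94 kΩ.
Base-emitter loop: V_Th = I_B·R_Th + V_BE + (β+1)I_B·R_E, so I_B = (3.03 − 0.7) / (5.94 + 76×1) = 0.0285 mA.
I_C = β·I_B = 75×0.0285 = 2.14 mA, and I_E = (β+1)I_B = 2.16 mA.
V_CE = V_CC − I_C·R_C − I_E·R_E = 24 − 2.14×5.6 − 2.16×1 = 9.88 V.
V_CE = 9.88 V > 0.2 V confirms active-region operation.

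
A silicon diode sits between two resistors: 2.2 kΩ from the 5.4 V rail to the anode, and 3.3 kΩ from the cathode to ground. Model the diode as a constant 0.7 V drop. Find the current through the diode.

I ≈ 0.85 mA

The two resistors are in series with the diode, so KVL gives 5.4 = I·2.2 + 0.7 + I·3.3.
I = (5.4 − 0.7) / (2.2 + 3.3) kΩ = 4.7 / 5.5 = 0.855 mA.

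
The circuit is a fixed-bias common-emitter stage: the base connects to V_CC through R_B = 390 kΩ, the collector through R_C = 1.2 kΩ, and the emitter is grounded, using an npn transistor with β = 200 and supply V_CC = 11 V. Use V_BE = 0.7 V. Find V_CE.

Base loop: V_CC = I_B·R_B + V_BE, so I_B = (11 − 0.7)/390 kΩ = 0.0264 mA.
In the active region I_C = β·I_B = 200 × 0.0264 = 5.28 mA.
Collector loop: V_CE = V_CC − I_C·R_C = 11 − 5.28×1.2 = 4.66 V.
Since V_CE = 4.66 V > V_CE(sat) ≈ 0.2 V, the transistor is in the active region as assumed.

V_CE ≈ 4.7 V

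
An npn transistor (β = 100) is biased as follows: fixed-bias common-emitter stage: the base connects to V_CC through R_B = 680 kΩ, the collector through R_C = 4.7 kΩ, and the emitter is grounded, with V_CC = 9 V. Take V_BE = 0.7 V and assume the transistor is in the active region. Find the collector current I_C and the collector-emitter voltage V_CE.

Base loop: V_CC = I_B·R_B + V_BE, so I_B = (9 − 0.7)/680 kΩ = 0.0122 mA.
In the active region I_C = β·I_B = 100 × 0.0122 = 1.22 mA.
Collector loop: V_CE = V_CC − I_C·R_C = 9 − 1.22×4.7 = 3.26 V.
Since V_CE = 3.26 V > V_CE(sat) ≈ 0.2 V, the transistor is in the active region as assumed.

I_C ≈ 1.2 mA, V_CE ≈ 3.3 V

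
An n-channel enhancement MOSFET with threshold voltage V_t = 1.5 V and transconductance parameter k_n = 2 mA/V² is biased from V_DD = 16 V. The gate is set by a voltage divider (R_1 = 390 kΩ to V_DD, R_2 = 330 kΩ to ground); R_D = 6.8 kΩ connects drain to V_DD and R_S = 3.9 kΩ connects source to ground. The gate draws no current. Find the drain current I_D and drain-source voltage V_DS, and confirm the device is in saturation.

I_D ≈ 1.2 mA, V_DS ≈ 3 V

V_G = V_DD·R_2/(R_1+R_2) = 16×330/720 = 7.33 V.
Assume saturation: I_D = (k_n/2)(V_GS − V_t)² with V_GS = V_G − I_D·R_S = 7.33 − 3.9·I_D.
Substituting gives 15.2·I_D² − 46.5·I_D + 34 = 0, with roots I_D = 1.21 or 1.84 mA.
The root I_D = 1.84 mA gives V_GS = 0.142 V ≤ V_t, so take I_D = 1.21 mA.
Then V_GS = 2.6 V and V_DS = V_DD − I_D(R_D+R_S) = 16 − 1.21×10.7 = 3.02 V.
Saturation requires V_DS ≥ V_GS − V_t = 1.1 V; 3.02 ≥ 1.1 ✓.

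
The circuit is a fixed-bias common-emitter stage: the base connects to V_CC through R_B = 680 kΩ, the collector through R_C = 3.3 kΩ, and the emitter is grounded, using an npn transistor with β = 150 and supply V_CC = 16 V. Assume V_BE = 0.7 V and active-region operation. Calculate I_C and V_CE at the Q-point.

I_C ≈ 3.4 mA, V_CE ≈ 4.9 V

Base loop: V_CC = I_B·R_B + V_BE, so I_B = (16 − 0.7)/680 kΩ = 0.0225 mA.
In the active region I_C = β·I_B = 150 × 0.0225 = 3.38 mA.
Collector loop: V_CE = V_CC − I_C·R_C = 16 − 3.38×3.3 = 4.86 V.
Since V_CE = 4.86 V > V_CE(sat) ≈ 0.2 V, the transistor is in the active region as assumed.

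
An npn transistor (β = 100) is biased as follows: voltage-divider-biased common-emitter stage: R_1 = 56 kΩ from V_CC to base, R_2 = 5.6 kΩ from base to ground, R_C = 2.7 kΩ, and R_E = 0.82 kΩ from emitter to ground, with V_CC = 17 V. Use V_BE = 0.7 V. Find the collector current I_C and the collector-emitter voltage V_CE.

Thevenize the base divider: V_Th = V_CC·R_2/(R_1+R_2) = 17×5.6/61.6 = 1.55 V, R_Th = R_1‖R_2 = 5.09 kΩ.
Base-emitter loop: V_Th = I_B·R_Th + V_BE + (β+1)I_B·R_E, so I_B = (1.55 − 0.7) / (5.09 + 101×0.82) = 0.00962 mA.
I_C = β·I_B = 100×0.00962 = 0.962 mA, and I_E = (β+1)I_B = 0.971 mA.
V_CE = V_CC − I_C·R_C − I_E·R_E = 17 − 0.962×2.7 − 0.971×0.82 = 13.6 V.
V_CE = 13.6 V > 0.2 V confirms active-region operation.

I_C ≈ 0.96 mA, V_CE ≈ 14 V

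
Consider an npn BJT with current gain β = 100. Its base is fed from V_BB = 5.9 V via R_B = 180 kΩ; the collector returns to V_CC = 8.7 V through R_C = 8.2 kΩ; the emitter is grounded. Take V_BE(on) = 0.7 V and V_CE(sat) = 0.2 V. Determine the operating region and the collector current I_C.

Assume active: I_B = (5.9 − 0.7)/180 = 0.0289 mA, giving I_C = β·I_B = 2.89 mA.
But then V_CE = 8.7 − 2.89×8.2 = -15 V < V_CE(sat) = 0.2 V — impossible in the active region.
So the transistor is saturated. With V_CE = 0.2 V, I_C = (V_CC − 0.2)/R_C = 8.5/8.2 = 1.04 mA.
Check: β·I_B = 2.89 mA > I_C = 1.04 mA, confirming saturation.

saturation; I_C ≈ 1 mA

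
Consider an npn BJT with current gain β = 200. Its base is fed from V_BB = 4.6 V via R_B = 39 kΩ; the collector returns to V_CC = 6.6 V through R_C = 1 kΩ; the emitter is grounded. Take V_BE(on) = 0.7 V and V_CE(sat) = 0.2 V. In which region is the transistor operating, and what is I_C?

saturation; I_C ≈ 6.4 mA

Assume active: I_B = (4.6 − 0.7)/39 = 0.1 mA, giving I_C = β·I_B = 20 mA.
But then V_CE = 6.6 − 20×1 = -13.4 V < V_CE(sat) = 0.2 V — impossible in the active region.
So the transistor is saturated. With V_CE = 0.2 V, I_C = (V_CC − 0.2)/R_C = 6.4/1 = 6.4 mA.
Check: β·I_B = 20 mA > I_C = 6.4 mA, confirming saturation.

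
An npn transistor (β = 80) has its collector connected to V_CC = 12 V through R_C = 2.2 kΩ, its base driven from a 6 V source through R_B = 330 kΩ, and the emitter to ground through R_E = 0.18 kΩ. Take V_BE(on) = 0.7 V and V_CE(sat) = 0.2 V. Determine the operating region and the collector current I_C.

active; I_C ≈ 1.2 mA

Assume active. Base-emitter loop: I_B = (V_BB − V_BE)/(R_B + (β+1)R_E) = (6 − 0.7)/(330 + 81×0.18) = 0.0154 mA.
I_C = β·I_B = 80×0.0154 = 1.23 mA.
V_CE = V_CC − I_C·R_C − I_E·R_E = 12 − 1.23×2.2 − 1.25×0.18 = 9.07 V > V_CE(sat), so the active-region assumption holds.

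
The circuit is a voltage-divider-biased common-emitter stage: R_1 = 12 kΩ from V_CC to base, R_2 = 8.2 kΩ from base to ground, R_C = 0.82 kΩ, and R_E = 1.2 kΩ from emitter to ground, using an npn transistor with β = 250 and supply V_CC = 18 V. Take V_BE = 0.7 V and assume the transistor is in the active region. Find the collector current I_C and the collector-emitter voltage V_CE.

I_C ≈ 5.4 mA, V_CE ≈ 7.1 V

Thevenize the base divider: V_Th = V_CC·R_2/(R_1+R_2) = 18×8.2/20.2 = 7.31 V, R_Th = R_1‖R_2 = 4.87 kΩ.
Base-emitter loop: V_Th = I_B·R_Th + V_BE + (β+1)I_B·R_E, so I_B = (7.31 − 0.7) / (4.87 + 251×1.2) = 0.0216 mA.
I_C = β·I_B = 250×0.0216 = 5.4 mA, and I_E = (β+1)I_B = 5.42 mA.
V_CE = V_CC − I_C·R_C − I_E·R_E = 18 − 5.4×0.82 − 5.42×1.2 = 7.07 V.
V_CE = 7.07 V > 0.2 V confirms active-region operation.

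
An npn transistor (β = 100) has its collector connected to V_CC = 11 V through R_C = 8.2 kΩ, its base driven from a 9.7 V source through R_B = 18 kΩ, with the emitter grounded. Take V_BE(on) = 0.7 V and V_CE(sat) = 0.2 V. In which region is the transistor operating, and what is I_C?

Assume active: I_B = (9.7 − 0.7)/18 = 0.5 mA, giving I_C = β·I_B = 50 mA.
But then V_CE = 11 − 50×8.2 = -399 V < V_CE(sat) = 0.2 V — impossible in the active region.
So the transistor is saturated. With V_CE = 0.2 V, I_C = (V_CC − 0.2)/R_C = 10.8/8.2 = 1.32 mA.
Check: β·I_B = 50 mA > I_C = 1.32 mA, confirming saturation.

saturation; I_C ≈ 1.3 mA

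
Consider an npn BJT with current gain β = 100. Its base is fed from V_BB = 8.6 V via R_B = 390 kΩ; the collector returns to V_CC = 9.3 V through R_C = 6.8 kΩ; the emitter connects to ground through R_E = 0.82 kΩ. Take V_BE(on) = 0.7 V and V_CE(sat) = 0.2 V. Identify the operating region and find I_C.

Assume active: I_B = (8.6 − 0.7)/(390 + 101×0.82) = 0.0167 mA, I_C = β·I_B = 1.67 mA.
Then V_CE = 9.3 − 1.67×6.8 − 1.69×0.82 = -3.45 V < 0.2 V — the active assumption fails.
Re-solve with V_CE = 0.2 V. KCL at the emitter: V_E/R_E = (V_BB−0.7−V_E)/R_B + (V_CC−0.2−V_E)/R_C, giving V_E = 0.992 V.
I_C = (V_CC − 0.2 − V_E)/R_C = (9.1 − 0.992)/6.8 = 1.19 mA.
Check: I_B = (7.9 − 0.992)/390 = 0.0177 mA, and β·I_B = 1.77 mA > I_C, confirming saturation.

saturation; I_C ≈ 1.2 mA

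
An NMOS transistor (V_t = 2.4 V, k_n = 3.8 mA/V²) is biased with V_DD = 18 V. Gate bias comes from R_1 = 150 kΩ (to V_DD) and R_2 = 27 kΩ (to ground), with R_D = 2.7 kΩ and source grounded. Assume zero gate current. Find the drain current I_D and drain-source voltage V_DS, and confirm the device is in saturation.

I_D ≈ 0.23 mA, V_DS ≈ 17 V

V_G = V_DD·R_2/(R_1+R_2) = 18×27/177 = 2.75 V. With the source grounded, V_GS = V_G = 2.75 V.
Assume saturation: I_D = (k_n/2)(V_GS − V_t)² = (3.8/2)×(2.75 − 2.4)² = 1.9×0.346² = 0.227 mA.
V_DS = V_DD − I_D·R_D = 18 − 0.227×2.7 = 17.4 V.
Saturation requires V_DS ≥ V_GS − V_t = 0.346 V; 17.4 ≥ 0.346 ✓.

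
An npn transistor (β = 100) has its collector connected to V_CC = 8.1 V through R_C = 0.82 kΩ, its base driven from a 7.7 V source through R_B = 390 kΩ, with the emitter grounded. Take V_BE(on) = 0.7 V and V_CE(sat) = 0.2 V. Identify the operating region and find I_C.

active; I_C ≈ 1.8 mA

Assume active. Base-emitter loop: I_B = (V_BB − V_BE)/R_B = (7.7 − 0.7)/390 = 0.0179 mA.
I_C = β·I_B = 100×0.0179 = 1.79 mA.
V_CE = V_CC − I_C·R_C = 8.1 − 1.79×0.82 = 6.63 V > V_CE(sat), so the active-region assumption holds.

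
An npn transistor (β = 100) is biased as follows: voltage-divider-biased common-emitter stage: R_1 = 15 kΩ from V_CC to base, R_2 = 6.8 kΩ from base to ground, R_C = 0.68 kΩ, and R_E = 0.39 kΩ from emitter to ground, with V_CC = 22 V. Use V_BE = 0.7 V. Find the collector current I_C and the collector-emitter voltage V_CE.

Thevenize the base divider: V_Th = V_CC·R_2/(R_1+R_2) = 22×6.8/21.8 = 6.86 V, R_Th = R_1‖R_2 = 4.68 kΩ.
Base-emitter loop: V_Th = I_B·R_Th + V_BE + (β+1)I_B·R_E, so I_B = (6.86 − 0.7) / (4.68 + 101×0.39) = 0.14 mA.
I_C = β·I_B = 100×0.14 = 14 mA, and I_E = (β+1)I_B = 14.1 mA.
V_CE = V_CC − I_C·R_C − I_E·R_E = 22 − 14×0.68 − 14.1×0.39 = 6.98 V.
V_CE = 6.98 V > 0.2 V confirms active-region operation.

I_C ≈ 14 mA, V_CE ≈ 7 V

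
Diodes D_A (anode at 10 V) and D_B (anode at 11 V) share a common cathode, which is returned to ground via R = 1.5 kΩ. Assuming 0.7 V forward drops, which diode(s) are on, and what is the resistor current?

Assume both conduct. Then node N would need to be at both 10−0.7 = 9.3 V and 11−0.7 = 10.3 V, which is impossible.
Assume only D_B conducts: V_N = 11 − 0.7 = 10.3 V, so I_R = 10.3/1.5 = 6.87 mA.
Check D_A: its anode-to-cathode voltage is 10 − 10.3 = -0.3 V < 0.7 V, so it is off. The assumption is consistent.

Only D_B conducts; I_R ≈ 6.9 mA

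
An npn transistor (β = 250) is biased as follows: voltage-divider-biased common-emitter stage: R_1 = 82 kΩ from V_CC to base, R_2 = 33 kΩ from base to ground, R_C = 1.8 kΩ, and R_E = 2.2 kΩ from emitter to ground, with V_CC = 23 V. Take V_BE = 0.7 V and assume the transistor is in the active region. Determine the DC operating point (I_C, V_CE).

I_C ≈ 2.6 mA, V_CE ≈ 13 V

Thevenize the base divider: V_Th = V_CC·R_2/(R_1+R_2) = 23×33/115 = 6.6 V, R_Th = R_1‖R_2 = 23.5 kΩ.
Base-emitter loop: V_Th = I_B·R_Th + V_BE + (β+1)I_B·R_E, so I_B = (6.6 − 0.7) / (23.5 + 251×2.2) = 0.0102 mA.
I_C = β·I_B = 250×0.0102 = 2.56 mA, and I_E = (β+1)I_B = 2.57 mA.
V_CE = V_CC − I_C·R_C − I_E·R_E = 23 − 2.56×1.8 − 2.57×2.2 = 12.7 V.
V_CE = 12.7 V > 0.2 V confirms active-region operation.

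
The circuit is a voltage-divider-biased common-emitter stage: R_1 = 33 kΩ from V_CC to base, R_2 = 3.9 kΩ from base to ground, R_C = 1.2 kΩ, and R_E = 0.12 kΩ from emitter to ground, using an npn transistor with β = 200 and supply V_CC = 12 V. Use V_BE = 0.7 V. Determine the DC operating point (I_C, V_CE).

I_C ≈ 4.1 mA, V_CE ≈ 6.6 V

Thevenize the base divider: V_Th = V_CC·R_2/(R_1+R_2) = 12×3.9/36.9 = 1.27 V, R_Th = R_1‖R_2 = 3.49 kΩ.
Base-emitter loop: V_Th = I_B·R_Th + V_BE + (β+1)I_B·R_E, so I_B = (1.27 − 0.7) / (3.49 + 201×0.12) = 0.0206 mA.
I_C = β·I_B = 200×0.0206 = 4.12 mA, and I_E = (β+1)I_B = 4.14 mA.
V_CE = V_CC − I_C·R_C − I_E·R_E = 12 − 4.12×1.2 − 4.14×0.12 = 6.56 V.
V_CE = 6.56 V > 0.2 V confirms active-region operation.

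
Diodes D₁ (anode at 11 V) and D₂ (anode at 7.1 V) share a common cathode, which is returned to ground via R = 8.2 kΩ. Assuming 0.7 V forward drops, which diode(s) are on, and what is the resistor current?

Only D₁ conducts; I_R ≈ 1.3 mA

Assume both conduct. Then node N would need to be at both 11−0.7 = 10.3 V and 7.1−0.7 = 6.4 V, which is impossible.
Assume only D₁ conducts: V_N = 11 − 0.7 = 10.3 V, so I_R = 10.3/8.2 = 1.26 mA.
Check D₂: its anode-to-cathode voltage is 7.1 − 10.3 = -3.2 V < 0.7 V, so it is off. The assumption is consistent.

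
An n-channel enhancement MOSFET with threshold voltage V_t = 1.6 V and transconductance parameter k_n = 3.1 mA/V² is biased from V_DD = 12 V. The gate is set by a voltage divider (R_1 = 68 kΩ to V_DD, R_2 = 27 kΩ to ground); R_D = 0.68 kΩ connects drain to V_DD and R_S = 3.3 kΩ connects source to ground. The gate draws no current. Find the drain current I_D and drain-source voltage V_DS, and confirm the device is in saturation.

V_G = V_DD·R_2/(R_1+R_2) = 12×27/95 = 3.41 V.
Assume saturation: I_D = (k_n/2)(V_GS − V_t)² with V_GS = V_G − I_D·R_S = 3.41 − 3.3·I_D.
Substituting gives 16.9·I_D² − 19.5·I_D + 5.08 = 0, with roots I_D = 0.396 or 0.761 mA.
The root I_D = 0.761 mA gives V_GS = 0.899 V ≤ V_t, so take I_D = 0.396 mA.
Then V_GS = 2.11 V and V_DS = V_DD − I_D(R_D+R_S) = 12 − 0.396×3.98 = 10.4 V.
Saturation requires V_DS ≥ V_GS − V_t = 0.505 V; 10.4 ≥ 0.505 ✓.

I_D ≈ 0.4 mA, V_DS ≈ 10 V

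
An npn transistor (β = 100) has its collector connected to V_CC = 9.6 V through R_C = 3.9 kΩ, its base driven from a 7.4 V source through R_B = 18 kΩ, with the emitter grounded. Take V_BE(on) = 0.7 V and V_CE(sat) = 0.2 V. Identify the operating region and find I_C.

Assume active: I_B = (7.4 − 0.7)/18 = 0.372 mA, giving I_C = β·I_B = 37.2 mA.
But then V_CE = 9.6 − 37.2×3.9 = -136 V < V_CE(sat) = 0.2 V — impossible in the active region.
So the transistor is saturated. With V_CE = 0.2 V, I_C = (V_CC − 0.2)/R_C = 9.4/3.9 = 2.41 mA.
Check: β·I_B = 37.2 mA > I_C = 2.41 mA, confirming saturation.

saturation; I_C ≈ 2.4 mA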